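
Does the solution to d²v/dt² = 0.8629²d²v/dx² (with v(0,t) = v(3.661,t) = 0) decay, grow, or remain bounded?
v oscillates (no decay). Energy is conserved; the solution oscillates indefinitely as standing waves.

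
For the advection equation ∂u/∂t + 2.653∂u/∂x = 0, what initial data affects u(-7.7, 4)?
A single point: x = -18.312. The characteristic through (-7.7, 4) is x - 2.653t = const, so x = -7.7 - 2.653·4 = -18.312.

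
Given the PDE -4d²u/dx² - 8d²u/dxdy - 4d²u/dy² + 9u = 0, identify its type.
The second-order coefficients are A = -4, B = -8, C = -4. Since B² - 4AC = 0 = 0, this is a parabolic PDE.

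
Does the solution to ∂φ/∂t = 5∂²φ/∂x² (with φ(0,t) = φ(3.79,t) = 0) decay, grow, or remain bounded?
φ → 0. Heat diffuses out through both boundaries.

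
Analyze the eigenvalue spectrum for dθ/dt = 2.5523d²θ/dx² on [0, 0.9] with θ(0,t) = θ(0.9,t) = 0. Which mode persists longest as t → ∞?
Eigenvalues: λₙ = 2.5523n²π²/0.9².
First three modes:
  n=1: λ₁ = 2.5523π²/0.9² ≈ 31.099
  n=2: λ₂ = 10.2092π²/0.9² ≈ 124.396 (4× faster decay)
  n=3: λ₃ = 22.9707π²/0.9² ≈ 279.891 (9× faster decay)
As t → ∞, higher modes decay exponentially faster. The n=1 mode dominates: θ ~ c₁ sin(πx/0.9) e^{-λ₁t}.
Decay rate: λ₁ = 2.5523π²/0.9² ≈ 31.099.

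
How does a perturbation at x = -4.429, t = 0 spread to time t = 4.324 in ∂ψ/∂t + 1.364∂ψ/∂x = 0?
At x = 1.468936. The characteristic carries data from (-4.429, 0) to (1.468936, 4.324).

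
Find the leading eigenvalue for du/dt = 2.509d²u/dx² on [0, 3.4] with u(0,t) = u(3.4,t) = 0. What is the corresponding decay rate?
Eigenvalues: λₙ = 2.509n²π²/3.4².
First three modes:
  n=1: λ₁ = 2.509π²/3.4² ≈ 2.142
  n=2: λ₂ = 10.036π²/3.4² ≈ 8.568 (4× faster decay)
  n=3: λ₃ = 22.581π²/3.4² ≈ 19.279 (9× faster decay)
As t → ∞, higher modes decay exponentially faster. The n=1 mode dominates: u ~ c₁ sin(πx/3.4) e^{-λ₁t}.
Decay rate: λ₁ = 2.509π²/3.4² ≈ 2.142.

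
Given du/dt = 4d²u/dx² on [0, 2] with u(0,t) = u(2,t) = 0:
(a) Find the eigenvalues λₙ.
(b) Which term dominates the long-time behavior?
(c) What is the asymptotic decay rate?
Eigenvalues: λₙ = 4n²π²/2².
First three modes:
  n=1: λ₁ = 4π²/2² ≈ 9.87
  n=2: λ₂ = 16π²/2² ≈ 39.478 (4× faster decay)
  n=3: λ₃ = 36π²/2² ≈ 88.826 (9× faster decay)
As t → ∞, higher modes decay exponentially faster. The n=1 mode dominates: u ~ c₁ sin(πx/2) e^{-λ₁t}.
Decay rate: λ₁ = 4π²/2² ≈ 9.87.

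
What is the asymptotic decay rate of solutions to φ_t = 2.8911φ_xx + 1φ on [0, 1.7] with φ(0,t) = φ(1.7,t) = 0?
Eigenvalues: λₙ = 2.8911n²π²/1.7² - 1.
First three modes:
  n=1: λ₁ = 2.8911π²/1.7² - 1 ≈ 8.873
  n=2: λ₂ = 11.5644π²/1.7² - 1 ≈ 38.493
  n=3: λ₃ = 26.0199π²/1.7² - 1 ≈ 87.86
Since 2.8911π²/1.7² ≈ 9.873 > 1, all λₙ > 0.
The n=1 mode decays slowest → dominates as t → ∞.
Asymptotic: φ ~ c₁ sin(πx/1.7) e^{-λ₁t} with decay rate λ₁ ≈ 8.873.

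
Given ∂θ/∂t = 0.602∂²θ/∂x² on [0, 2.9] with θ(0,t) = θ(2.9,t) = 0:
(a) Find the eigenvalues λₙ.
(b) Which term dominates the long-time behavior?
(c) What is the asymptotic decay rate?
Eigenvalues: λₙ = 0.602n²π²/2.9².
First three modes:
  n=1: λ₁ = 0.602π²/2.9² ≈ 0.706
  n=2: λ₂ = 2.408π²/2.9² ≈ 2.826 (4× faster decay)
  n=3: λ₃ = 5.418π²/2.9² ≈ 6.358 (9× faster decay)
As t → ∞, higher modes decay exponentially faster. The n=1 mode dominates: θ ~ c₁ sin(πx/2.9) e^{-λ₁t}.
Decay rate: λ₁ = 0.602π²/2.9² ≈ 0.706.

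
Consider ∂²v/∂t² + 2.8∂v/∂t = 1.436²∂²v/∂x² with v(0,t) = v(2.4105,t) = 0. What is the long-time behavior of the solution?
As t → ∞, v → 0. Damping (γ=2.8) dissipates energy; oscillations decay exponentially.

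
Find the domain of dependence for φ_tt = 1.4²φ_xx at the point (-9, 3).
Domain of dependence: [-13.2, -4.8]. Signals travel at speed 1.4, so data within |x - -9| ≤ 1.4·3 = 4.2 can reach the point.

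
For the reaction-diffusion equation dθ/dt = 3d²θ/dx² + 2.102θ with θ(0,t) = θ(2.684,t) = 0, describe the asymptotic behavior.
θ → 0. Diffusion dominates reaction (r=2.102 < κπ²/L²≈4.11); solution decays.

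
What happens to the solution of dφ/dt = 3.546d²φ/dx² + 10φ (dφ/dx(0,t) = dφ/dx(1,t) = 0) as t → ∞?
φ grows unboundedly. With Neumann BCs the constant mode has diffusion eigenvalue 0, so any r > 0 makes it grow like e^(10t); solution grows exponentially.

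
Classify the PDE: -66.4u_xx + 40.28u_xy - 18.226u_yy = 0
A = -66.4, B = 40.28, C = -18.226. Discriminant B² - 4AC = -3218.3472. Since -3218.3472 < 0, elliptic.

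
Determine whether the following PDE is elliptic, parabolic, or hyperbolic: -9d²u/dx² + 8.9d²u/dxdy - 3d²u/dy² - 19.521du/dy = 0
Coefficients: A = -9, B = 8.9, C = -3. B² - 4AC = -28.79, which is negative, so the equation is elliptic.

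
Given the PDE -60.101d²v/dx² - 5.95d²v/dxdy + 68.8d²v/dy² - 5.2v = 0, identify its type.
The second-order coefficients are A = -60.101, B = -5.95, C = 68.8. Since B² - 4AC = 16575.1977 > 0, this is a hyperbolic PDE.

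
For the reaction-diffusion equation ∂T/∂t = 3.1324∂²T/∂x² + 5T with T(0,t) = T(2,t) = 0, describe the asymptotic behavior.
T → 0. Diffusion dominates reaction (r=5 < κπ²/L²≈7.73); solution decays.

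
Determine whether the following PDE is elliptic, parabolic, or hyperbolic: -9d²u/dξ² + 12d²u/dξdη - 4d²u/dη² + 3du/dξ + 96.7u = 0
Coefficients: A = -9, B = 12, C = -4. B² - 4AC = 0, which is zero, so the equation is parabolic.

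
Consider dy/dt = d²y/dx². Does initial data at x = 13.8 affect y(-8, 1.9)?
Yes, for any finite x. The heat equation has infinite propagation speed, so all initial data affects all points at any t > 0.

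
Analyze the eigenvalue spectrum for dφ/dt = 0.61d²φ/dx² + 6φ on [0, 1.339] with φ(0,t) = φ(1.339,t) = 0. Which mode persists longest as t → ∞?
Eigenvalues: λₙ = 0.61n²π²/1.339² - 6.
First three modes:
  n=1: λ₁ = 0.61π²/1.339² - 6 ≈ -2.642
  n=2: λ₂ = 2.44π²/1.339² - 6 ≈ 7.432
  n=3: λ₃ = 5.49π²/1.339² - 6 ≈ 24.221
Since 0.61π²/1.339² ≈ 3.358 < 6, λ₁ < 0.
The n=1 mode grows fastest (−λₙ is largest for n=1) → dominates.
Asymptotic: φ ~ c₁ sin(πx/1.339) e^{2.642t} (exponential growth at rate −λ₁ ≈ 2.642).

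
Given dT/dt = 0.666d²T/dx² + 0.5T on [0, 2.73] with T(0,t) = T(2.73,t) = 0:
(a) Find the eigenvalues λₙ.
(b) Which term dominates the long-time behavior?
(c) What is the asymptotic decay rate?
Eigenvalues: λₙ = 0.666n²π²/2.73² - 0.5.
First three modes:
  n=1: λ₁ = 0.666π²/2.73² - 0.5 ≈ 0.382
  n=2: λ₂ = 2.664π²/2.73² - 0.5 ≈ 3.028
  n=3: λ₃ = 5.994π²/2.73² - 0.5 ≈ 7.438
Since 0.666π²/2.73² ≈ 0.882 > 0.5, all λₙ > 0.
The n=1 mode decays slowest → dominates as t → ∞.
Asymptotic: T ~ c₁ sin(πx/2.73) e^{-λ₁t} with decay rate λ₁ ≈ 0.382.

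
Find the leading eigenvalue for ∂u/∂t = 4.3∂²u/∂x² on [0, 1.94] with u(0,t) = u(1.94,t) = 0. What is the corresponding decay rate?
Eigenvalues: λₙ = 4.3n²π²/1.94².
First three modes:
  n=1: λ₁ = 4.3π²/1.94² ≈ 11.276
  n=2: λ₂ = 17.2π²/1.94² ≈ 45.105 (4× faster decay)
  n=3: λ₃ = 38.7π²/1.94² ≈ 101.486 (9× faster decay)
As t → ∞, higher modes decay exponentially faster. The n=1 mode dominates: u ~ c₁ sin(πx/1.94) e^{-λ₁t}.
Decay rate: λ₁ = 4.3π²/1.94² ≈ 11.276.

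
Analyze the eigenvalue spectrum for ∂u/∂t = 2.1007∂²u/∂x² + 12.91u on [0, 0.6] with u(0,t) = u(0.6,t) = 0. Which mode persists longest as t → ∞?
Eigenvalues: λₙ = 2.1007n²π²/0.6² - 12.91.
First three modes:
  n=1: λ₁ = 2.1007π²/0.6² - 12.91 ≈ 44.682
  n=2: λ₂ = 8.4028π²/0.6² - 12.91 ≈ 217.458
  n=3: λ₃ = 18.9063π²/0.6² - 12.91 ≈ 505.417
Since 2.1007π²/0.6² ≈ 57.592 > 12.91, all λₙ > 0.
The n=1 mode decays slowest → dominates as t → ∞.
Asymptotic: u ~ c₁ sin(πx/0.6) e^{-λ₁t} with decay rate λ₁ ≈ 44.682.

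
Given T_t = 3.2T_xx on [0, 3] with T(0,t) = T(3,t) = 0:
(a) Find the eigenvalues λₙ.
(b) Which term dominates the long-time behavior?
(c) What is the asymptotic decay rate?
Eigenvalues: λₙ = 3.2n²π²/3².
First three modes:
  n=1: λ₁ = 3.2π²/3² ≈ 3.509
  n=2: λ₂ = 12.8π²/3² ≈ 14.037 (4× faster decay)
  n=3: λ₃ = 28.8π²/3² ≈ 31.583 (9× faster decay)
As t → ∞, higher modes decay exponentially faster. The n=1 mode dominates: T ~ c₁ sin(πx/3) e^{-λ₁t}.
Decay rate: λ₁ = 3.2π²/3² ≈ 3.509.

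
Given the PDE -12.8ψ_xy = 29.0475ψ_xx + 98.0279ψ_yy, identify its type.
Rewriting in standard form: -29.0475ψ_xx - 12.8ψ_xy - 98.0279ψ_yy = 0. The second-order coefficients are A = -29.0475, B = -12.8, C = -98.0279. Since B² - 4AC = -11226.021701 < 0, this is an elliptic PDE.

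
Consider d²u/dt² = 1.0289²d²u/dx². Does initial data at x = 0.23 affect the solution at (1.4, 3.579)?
Yes. The domain of dependence is [-2.2824331, 5.0824331], and 0.23 ∈ [-2.2824331, 5.0824331].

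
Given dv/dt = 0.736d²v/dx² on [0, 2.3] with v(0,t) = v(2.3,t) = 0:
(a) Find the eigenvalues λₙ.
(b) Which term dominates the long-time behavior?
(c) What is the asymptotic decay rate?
Eigenvalues: λₙ = 0.736n²π²/2.3².
First three modes:
  n=1: λ₁ = 0.736π²/2.3² ≈ 1.373
  n=2: λ₂ = 2.944π²/2.3² ≈ 5.493 (4× faster decay)
  n=3: λ₃ = 6.624π²/2.3² ≈ 12.358 (9× faster decay)
As t → ∞, higher modes decay exponentially faster. The n=1 mode dominates: v ~ c₁ sin(πx/2.3) e^{-λ₁t}.
Decay rate: λ₁ = 0.736π²/2.3² ≈ 1.373.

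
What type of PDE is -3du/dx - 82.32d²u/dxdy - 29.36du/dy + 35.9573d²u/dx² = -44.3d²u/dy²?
Rewriting in standard form: 35.9573d²u/dx² - 82.32d²u/dxdy + 44.3d²u/dy² - 3du/dx - 29.36du/dy = 0. With A = 35.9573, B = -82.32, C = 44.3, the discriminant is 404.94884. This is a hyperbolic PDE.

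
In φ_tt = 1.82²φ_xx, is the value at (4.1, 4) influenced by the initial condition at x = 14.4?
No. The domain of dependence is [-3.18, 11.38], and 14.4 is outside this interval.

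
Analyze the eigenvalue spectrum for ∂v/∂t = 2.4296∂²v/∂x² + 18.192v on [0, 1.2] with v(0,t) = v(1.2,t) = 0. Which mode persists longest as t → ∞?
Eigenvalues: λₙ = 2.4296n²π²/1.2² - 18.192.
First three modes:
  n=1: λ₁ = 2.4296π²/1.2² - 18.192 ≈ -1.54
  n=2: λ₂ = 9.7184π²/1.2² - 18.192 ≈ 48.417
  n=3: λ₃ = 21.8664π²/1.2² - 18.192 ≈ 131.678
Since 2.4296π²/1.2² ≈ 16.652 < 18.192, λ₁ < 0.
The n=1 mode grows fastest (−λₙ is largest for n=1) → dominates.
Asymptotic: v ~ c₁ sin(πx/1.2) e^{1.54t} (exponential growth at rate −λ₁ ≈ 1.54).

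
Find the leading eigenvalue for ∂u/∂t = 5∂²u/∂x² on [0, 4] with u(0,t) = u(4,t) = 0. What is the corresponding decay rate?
Eigenvalues: λₙ = 5n²π²/4².
First three modes:
  n=1: λ₁ = 5π²/4² ≈ 3.084
  n=2: λ₂ = 20π²/4² ≈ 12.337 (4× faster decay)
  n=3: λ₃ = 45π²/4² ≈ 27.758 (9× faster decay)
As t → ∞, higher modes decay exponentially faster. The n=1 mode dominates: u ~ c₁ sin(πx/4) e^{-λ₁t}.
Decay rate: λ₁ = 5π²/4² ≈ 3.084.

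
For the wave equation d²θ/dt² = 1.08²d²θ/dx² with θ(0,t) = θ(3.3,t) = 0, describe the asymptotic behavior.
θ oscillates (no decay). Energy is conserved; the solution oscillates indefinitely as standing waves.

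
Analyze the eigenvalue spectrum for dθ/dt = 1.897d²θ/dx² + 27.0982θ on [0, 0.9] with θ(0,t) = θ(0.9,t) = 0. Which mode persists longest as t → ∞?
Eigenvalues: λₙ = 1.897n²π²/0.9² - 27.0982.
First three modes:
  n=1: λ₁ = 1.897π²/0.9² - 27.0982 ≈ -3.984
  n=2: λ₂ = 7.588π²/0.9² - 27.0982 ≈ 65.359
  n=3: λ₃ = 17.073π²/0.9² - 27.0982 ≈ 180.931
Since 1.897π²/0.9² ≈ 23.114 < 27.0982, λ₁ < 0.
The n=1 mode grows fastest (−λₙ is largest for n=1) → dominates.
Asymptotic: θ ~ c₁ sin(πx/0.9) e^{3.984t} (exponential growth at rate −λ₁ ≈ 3.984).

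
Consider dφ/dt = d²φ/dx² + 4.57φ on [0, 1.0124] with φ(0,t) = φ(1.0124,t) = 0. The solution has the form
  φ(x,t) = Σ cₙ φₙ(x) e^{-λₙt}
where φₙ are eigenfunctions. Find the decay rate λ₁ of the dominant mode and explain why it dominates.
Eigenvalues: λₙ = n²π²/1.0124² - 4.57.
First three modes:
  n=1: λ₁ = π²/1.0124² - 4.57 ≈ 5.059
  n=2: λ₂ = 4π²/1.0124² - 4.57 ≈ 33.947
  n=3: λ₃ = 9π²/1.0124² - 4.57 ≈ 82.094
Since π²/1.0124² ≈ 9.629 > 4.57, all λₙ > 0.
The n=1 mode decays slowest → dominates as t → ∞.
Asymptotic: φ ~ c₁ sin(πx/1.0124) e^{-λ₁t} with decay rate λ₁ ≈ 5.059.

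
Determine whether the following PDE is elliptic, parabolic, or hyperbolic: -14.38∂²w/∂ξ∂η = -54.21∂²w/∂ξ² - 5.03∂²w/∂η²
Rewriting in standard form: 54.21∂²w/∂ξ² - 14.38∂²w/∂ξ∂η + 5.03∂²w/∂η² = 0. Coefficients: A = 54.21, B = -14.38, C = 5.03. B² - 4AC = -883.9208, which is negative, so the equation is elliptic.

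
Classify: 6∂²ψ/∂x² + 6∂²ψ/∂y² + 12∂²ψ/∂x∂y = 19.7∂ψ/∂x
Rewriting in standard form: 6∂²ψ/∂x² + 12∂²ψ/∂x∂y + 6∂²ψ/∂y² - 19.7∂ψ/∂x = 0. Parabolic (discriminant = 0).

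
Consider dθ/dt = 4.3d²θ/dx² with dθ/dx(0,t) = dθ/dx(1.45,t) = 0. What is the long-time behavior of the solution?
As t → ∞, θ → constant (steady state). Heat is conserved (no flux at boundaries); solution approaches the spatial average.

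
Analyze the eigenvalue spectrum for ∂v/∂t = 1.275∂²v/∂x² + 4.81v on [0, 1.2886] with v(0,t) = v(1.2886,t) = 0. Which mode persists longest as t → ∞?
Eigenvalues: λₙ = 1.275n²π²/1.2886² - 4.81.
First three modes:
  n=1: λ₁ = 1.275π²/1.2886² - 4.81 ≈ 2.768
  n=2: λ₂ = 5.1π²/1.2886² - 4.81 ≈ 25.503
  n=3: λ₃ = 11.475π²/1.2886² - 4.81 ≈ 63.395
Since 1.275π²/1.2886² ≈ 7.578 > 4.81, all λₙ > 0.
The n=1 mode decays slowest → dominates as t → ∞.
Asymptotic: v ~ c₁ sin(πx/1.2886) e^{-λ₁t} with decay rate λ₁ ≈ 2.768.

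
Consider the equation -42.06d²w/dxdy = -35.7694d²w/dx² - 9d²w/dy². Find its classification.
Rewriting in standard form: 35.7694d²w/dx² - 42.06d²w/dxdy + 9d²w/dy² = 0. Hyperbolic. (A = 35.7694, B = -42.06, C = 9 gives B² - 4AC = 481.3452.)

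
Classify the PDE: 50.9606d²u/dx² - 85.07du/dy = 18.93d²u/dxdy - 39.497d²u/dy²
Rewriting in standard form: 50.9606d²u/dx² - 18.93d²u/dxdy + 39.497d²u/dy² - 85.07du/dy = 0. A = 50.9606, B = -18.93, C = 39.497. Discriminant B² - 4AC = -7692.8183728. Since -7692.8183728 < 0, elliptic.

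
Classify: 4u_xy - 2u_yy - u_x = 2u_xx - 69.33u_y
Rewriting in standard form: -2u_xx + 4u_xy - 2u_yy - u_x + 69.33u_y = 0. Parabolic (discriminant = 0).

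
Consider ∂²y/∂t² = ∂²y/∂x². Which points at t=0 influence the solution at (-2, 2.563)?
Domain of dependence: [-4.563, 0.563]. Signals travel at speed 1, so data within |x - -2| ≤ 1·2.563 = 2.563 can reach the point.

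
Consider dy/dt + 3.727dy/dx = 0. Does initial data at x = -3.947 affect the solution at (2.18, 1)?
No. Only data at x = -1.547 affects (2.18, 1). Advection has one-way propagation along characteristics.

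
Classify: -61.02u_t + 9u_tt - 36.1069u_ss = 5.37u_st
Rewriting in standard form: -36.1069u_ss - 5.37u_st + 9u_tt - 61.02u_t = 0. Hyperbolic (discriminant = 1328.6853).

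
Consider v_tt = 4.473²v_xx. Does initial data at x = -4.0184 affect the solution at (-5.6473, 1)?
Yes. The domain of dependence is [-10.1203, -1.1743], and -4.0184 ∈ [-10.1203, -1.1743].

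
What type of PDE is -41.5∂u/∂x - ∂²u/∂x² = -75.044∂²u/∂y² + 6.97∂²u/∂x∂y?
Rewriting in standard form: -∂²u/∂x² - 6.97∂²u/∂x∂y + 75.044∂²u/∂y² - 41.5∂u/∂x = 0. With A = -1, B = -6.97, C = 75.044, the discriminant is 348.7569. This is a hyperbolic PDE.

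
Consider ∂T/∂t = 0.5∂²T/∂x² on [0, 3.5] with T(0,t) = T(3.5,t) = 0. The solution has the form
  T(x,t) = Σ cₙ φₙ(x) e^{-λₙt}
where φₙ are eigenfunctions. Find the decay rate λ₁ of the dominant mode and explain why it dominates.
Eigenvalues: λₙ = 0.5n²π²/3.5².
First three modes:
  n=1: λ₁ = 0.5π²/3.5² ≈ 0.403
  n=2: λ₂ = 2π²/3.5² ≈ 1.611 (4× faster decay)
  n=3: λ₃ = 4.5π²/3.5² ≈ 3.626 (9× faster decay)
As t → ∞, higher modes decay exponentially faster. The n=1 mode dominates: T ~ c₁ sin(πx/3.5) e^{-λ₁t}.
Decay rate: λ₁ = 0.5π²/3.5² ≈ 0.403.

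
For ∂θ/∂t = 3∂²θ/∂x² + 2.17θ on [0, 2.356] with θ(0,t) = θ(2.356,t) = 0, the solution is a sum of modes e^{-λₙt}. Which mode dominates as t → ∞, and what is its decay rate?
Eigenvalues: λₙ = 3n²π²/2.356² - 2.17.
First three modes:
  n=1: λ₁ = 3π²/2.356² - 2.17 ≈ 3.164
  n=2: λ₂ = 12π²/2.356² - 2.17 ≈ 19.167
  n=3: λ₃ = 27π²/2.356² - 2.17 ≈ 45.838
Since 3π²/2.356² ≈ 5.334 > 2.17, all λₙ > 0.
The n=1 mode decays slowest → dominates as t → ∞.
Asymptotic: θ ~ c₁ sin(πx/2.356) e^{-λ₁t} with decay rate λ₁ ≈ 3.164.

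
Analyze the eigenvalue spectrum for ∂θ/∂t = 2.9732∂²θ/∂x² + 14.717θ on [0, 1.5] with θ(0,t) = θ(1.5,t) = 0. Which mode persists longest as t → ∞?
Eigenvalues: λₙ = 2.9732n²π²/1.5² - 14.717.
First three modes:
  n=1: λ₁ = 2.9732π²/1.5² - 14.717 ≈ -1.675
  n=2: λ₂ = 11.8928π²/1.5² - 14.717 ≈ 37.451
  n=3: λ₃ = 26.7588π²/1.5² - 14.717 ≈ 102.66
Since 2.9732π²/1.5² ≈ 13.042 < 14.717, λ₁ < 0.
The n=1 mode grows fastest (−λₙ is largest for n=1) → dominates.
Asymptotic: θ ~ c₁ sin(πx/1.5) e^{1.675t} (exponential growth at rate −λ₁ ≈ 1.675).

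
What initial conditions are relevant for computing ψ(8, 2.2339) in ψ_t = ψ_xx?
The entire real line. The heat equation has infinite propagation speed: any initial disturbance instantly affects all points (though exponentially small far away).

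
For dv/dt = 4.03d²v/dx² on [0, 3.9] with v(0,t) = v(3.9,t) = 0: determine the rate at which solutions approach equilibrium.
Eigenvalues: λₙ = 4.03n²π²/3.9².
First three modes:
  n=1: λ₁ = 4.03π²/3.9² ≈ 2.615
  n=2: λ₂ = 16.12π²/3.9² ≈ 10.46 (4× faster decay)
  n=3: λ₃ = 36.27π²/3.9² ≈ 23.535 (9× faster decay)
As t → ∞, higher modes decay exponentially faster. The n=1 mode dominates: v ~ c₁ sin(πx/3.9) e^{-λ₁t}.
Decay rate: λ₁ = 4.03π²/3.9² ≈ 2.615.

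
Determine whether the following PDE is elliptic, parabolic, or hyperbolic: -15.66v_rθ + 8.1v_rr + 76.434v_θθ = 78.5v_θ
Rewriting in standard form: 8.1v_rr - 15.66v_rθ + 76.434v_θθ - 78.5v_θ = 0. Coefficients: A = 8.1, B = -15.66, C = 76.434. B² - 4AC = -2231.226, which is negative, so the equation is elliptic.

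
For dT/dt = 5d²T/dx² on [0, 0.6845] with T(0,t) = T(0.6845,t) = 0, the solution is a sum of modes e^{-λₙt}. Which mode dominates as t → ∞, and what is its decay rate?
Eigenvalues: λₙ = 5n²π²/0.6845².
First three modes:
  n=1: λ₁ = 5π²/0.6845² ≈ 105.323
  n=2: λ₂ = 20π²/0.6845² ≈ 421.292 (4× faster decay)
  n=3: λ₃ = 45π²/0.6845² ≈ 947.906 (9× faster decay)
As t → ∞, higher modes decay exponentially faster. The n=1 mode dominates: T ~ c₁ sin(πx/0.6845) e^{-λ₁t}.
Decay rate: λ₁ = 5π²/0.6845² ≈ 105.323.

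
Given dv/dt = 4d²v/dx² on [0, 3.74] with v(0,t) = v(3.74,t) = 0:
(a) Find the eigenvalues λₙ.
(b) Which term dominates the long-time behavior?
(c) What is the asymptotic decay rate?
Eigenvalues: λₙ = 4n²π²/3.74².
First three modes:
  n=1: λ₁ = 4π²/3.74² ≈ 2.822
  n=2: λ₂ = 16π²/3.74² ≈ 11.29 (4× faster decay)
  n=3: λ₃ = 36π²/3.74² ≈ 25.401 (9× faster decay)
As t → ∞, higher modes decay exponentially faster. The n=1 mode dominates: v ~ c₁ sin(πx/3.74) e^{-λ₁t}.
Decay rate: λ₁ = 4π²/3.74² ≈ 2.822.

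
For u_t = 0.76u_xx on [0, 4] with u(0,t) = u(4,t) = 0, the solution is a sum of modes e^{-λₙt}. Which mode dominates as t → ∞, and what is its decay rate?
Eigenvalues: λₙ = 0.76n²π²/4².
First three modes:
  n=1: λ₁ = 0.76π²/4² ≈ 0.469
  n=2: λ₂ = 3.04π²/4² ≈ 1.875 (4× faster decay)
  n=3: λ₃ = 6.84π²/4² ≈ 4.219 (9× faster decay)
As t → ∞, higher modes decay exponentially faster. The n=1 mode dominates: u ~ c₁ sin(πx/4) e^{-λ₁t}.
Decay rate: λ₁ = 0.76π²/4² ≈ 0.469.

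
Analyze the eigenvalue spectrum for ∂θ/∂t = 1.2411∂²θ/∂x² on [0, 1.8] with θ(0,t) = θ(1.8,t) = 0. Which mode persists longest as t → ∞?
Eigenvalues: λₙ = 1.2411n²π²/1.8².
First three modes:
  n=1: λ₁ = 1.2411π²/1.8² ≈ 3.781
  n=2: λ₂ = 4.9644π²/1.8² ≈ 15.122 (4× faster decay)
  n=3: λ₃ = 11.1699π²/1.8² ≈ 34.025 (9× faster decay)
As t → ∞, higher modes decay exponentially faster. The n=1 mode dominates: θ ~ c₁ sin(πx/1.8) e^{-λ₁t}.
Decay rate: λ₁ = 1.2411π²/1.8² ≈ 3.781.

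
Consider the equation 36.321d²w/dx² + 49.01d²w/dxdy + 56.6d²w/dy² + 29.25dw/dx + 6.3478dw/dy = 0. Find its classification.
Elliptic. (A = 36.321, B = 49.01, C = 56.6 gives B² - 4AC = -5821.0943.)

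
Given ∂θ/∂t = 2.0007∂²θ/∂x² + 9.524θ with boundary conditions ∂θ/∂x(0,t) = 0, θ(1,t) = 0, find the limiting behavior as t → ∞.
θ grows unboundedly. Reaction dominates diffusion (r=9.524 > κπ²/(4L²)≈4.94); solution grows exponentially.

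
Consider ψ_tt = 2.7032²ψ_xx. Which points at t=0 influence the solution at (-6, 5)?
Domain of dependence: [-19.516, 7.516]. Signals travel at speed 2.7032, so data within |x - -6| ≤ 2.7032·5 = 13.516 can reach the point.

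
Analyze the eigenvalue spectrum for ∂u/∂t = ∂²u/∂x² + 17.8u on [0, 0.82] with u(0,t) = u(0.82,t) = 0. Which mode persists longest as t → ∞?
Eigenvalues: λₙ = n²π²/0.82² - 17.8.
First three modes:
  n=1: λ₁ = π²/0.82² - 17.8 ≈ -3.122
  n=2: λ₂ = 4π²/0.82² - 17.8 ≈ 40.913
  n=3: λ₃ = 9π²/0.82² - 17.8 ≈ 114.304
Since π²/0.82² ≈ 14.678 < 17.8, λ₁ < 0.
The n=1 mode grows fastest (−λₙ is largest for n=1) → dominates.
Asymptotic: u ~ c₁ sin(πx/0.82) e^{3.122t} (exponential growth at rate −λ₁ ≈ 3.122).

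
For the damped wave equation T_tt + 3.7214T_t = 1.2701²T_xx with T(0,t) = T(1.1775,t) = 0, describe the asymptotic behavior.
T → 0. Damping (γ=3.7214) dissipates energy; oscillations decay exponentially.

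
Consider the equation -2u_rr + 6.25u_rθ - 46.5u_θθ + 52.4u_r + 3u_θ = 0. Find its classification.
Elliptic. (A = -2, B = 6.25, C = -46.5 gives B² - 4AC = -332.9375.)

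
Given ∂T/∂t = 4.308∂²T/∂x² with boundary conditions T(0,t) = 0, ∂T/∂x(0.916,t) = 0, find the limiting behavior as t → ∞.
T → 0. Heat escapes through the Dirichlet boundary.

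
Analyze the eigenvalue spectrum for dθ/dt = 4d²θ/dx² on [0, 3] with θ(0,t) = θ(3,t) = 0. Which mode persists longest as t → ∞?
Eigenvalues: λₙ = 4n²π²/3².
First three modes:
  n=1: λ₁ = 4π²/3² ≈ 4.386
  n=2: λ₂ = 16π²/3² ≈ 17.546 (4× faster decay)
  n=3: λ₃ = 36π²/3² ≈ 39.478 (9× faster decay)
As t → ∞, higher modes decay exponentially faster. The n=1 mode dominates: θ ~ c₁ sin(πx/3) e^{-λ₁t}.
Decay rate: λ₁ = 4π²/3² ≈ 4.386.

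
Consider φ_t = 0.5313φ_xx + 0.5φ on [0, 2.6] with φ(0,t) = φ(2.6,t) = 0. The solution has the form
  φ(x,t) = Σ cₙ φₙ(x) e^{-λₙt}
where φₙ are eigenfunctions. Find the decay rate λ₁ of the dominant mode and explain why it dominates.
Eigenvalues: λₙ = 0.5313n²π²/2.6² - 0.5.
First three modes:
  n=1: λ₁ = 0.5313π²/2.6² - 0.5 ≈ 0.276
  n=2: λ₂ = 2.1252π²/2.6² - 0.5 ≈ 2.603
  n=3: λ₃ = 4.7817π²/2.6² - 0.5 ≈ 6.481
Since 0.5313π²/2.6² ≈ 0.776 > 0.5, all λₙ > 0.
The n=1 mode decays slowest → dominates as t → ∞.
Asymptotic: φ ~ c₁ sin(πx/2.6) e^{-λ₁t} with decay rate λ₁ ≈ 0.276.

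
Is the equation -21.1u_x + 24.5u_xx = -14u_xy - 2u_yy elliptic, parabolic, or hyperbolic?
Rewriting in standard form: 24.5u_xx + 14u_xy + 2u_yy - 21.1u_x = 0. Computing B² - 4AC with A = 24.5, B = 14, C = 2: discriminant = 0 (zero). Answer: parabolic.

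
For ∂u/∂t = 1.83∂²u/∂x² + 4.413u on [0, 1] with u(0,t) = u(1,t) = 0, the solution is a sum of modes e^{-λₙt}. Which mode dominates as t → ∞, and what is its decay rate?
Eigenvalues: λₙ = 1.83n²π²/1² - 4.413.
First three modes:
  n=1: λ₁ = 1.83π² - 4.413 ≈ 13.648
  n=2: λ₂ = 7.32π² - 4.413 ≈ 67.833
  n=3: λ₃ = 16.47π² - 4.413 ≈ 158.139
Since 1.83π² ≈ 18.061 > 4.413, all λₙ > 0.
The n=1 mode decays slowest → dominates as t → ∞.
Asymptotic: u ~ c₁ sin(πx/1) e^{-λ₁t} with decay rate λ₁ ≈ 13.648.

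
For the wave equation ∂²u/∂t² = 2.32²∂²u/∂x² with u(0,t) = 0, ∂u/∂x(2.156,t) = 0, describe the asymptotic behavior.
u oscillates (no decay). Energy is conserved; the solution oscillates indefinitely as standing waves.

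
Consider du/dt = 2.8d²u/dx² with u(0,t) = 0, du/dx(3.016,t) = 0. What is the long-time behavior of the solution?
As t → ∞, u → 0. Heat escapes through the Dirichlet boundary.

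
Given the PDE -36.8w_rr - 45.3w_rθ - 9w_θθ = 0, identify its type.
The second-order coefficients are A = -36.8, B = -45.3, C = -9. Since B² - 4AC = 727.29 > 0, this is a hyperbolic PDE.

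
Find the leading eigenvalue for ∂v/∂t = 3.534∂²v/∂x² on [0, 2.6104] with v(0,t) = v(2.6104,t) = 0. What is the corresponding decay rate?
Eigenvalues: λₙ = 3.534n²π²/2.6104².
First three modes:
  n=1: λ₁ = 3.534π²/2.6104² ≈ 5.119
  n=2: λ₂ = 14.136π²/2.6104² ≈ 20.474 (4× faster decay)
  n=3: λ₃ = 31.806π²/2.6104² ≈ 46.068 (9× faster decay)
As t → ∞, higher modes decay exponentially faster. The n=1 mode dominates: v ~ c₁ sin(πx/2.6104) e^{-λ₁t}.
Decay rate: λ₁ = 3.534π²/2.6104² ≈ 5.119.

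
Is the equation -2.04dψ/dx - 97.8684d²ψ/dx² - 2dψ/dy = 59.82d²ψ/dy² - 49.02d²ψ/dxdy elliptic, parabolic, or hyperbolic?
Rewriting in standard form: -97.8684d²ψ/dx² + 49.02d²ψ/dxdy - 59.82d²ψ/dy² - 2.04dψ/dx - 2dψ/dy = 0. Computing B² - 4AC with A = -97.8684, B = 49.02, C = -59.82: discriminant = -21014.990352 (negative). Answer: elliptic.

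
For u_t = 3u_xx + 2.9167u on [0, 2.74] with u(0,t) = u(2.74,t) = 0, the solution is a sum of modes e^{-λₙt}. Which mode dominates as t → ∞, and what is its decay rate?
Eigenvalues: λₙ = 3n²π²/2.74² - 2.9167.
First three modes:
  n=1: λ₁ = 3π²/2.74² - 2.9167 ≈ 1.027
  n=2: λ₂ = 12π²/2.74² - 2.9167 ≈ 12.859
  n=3: λ₃ = 27π²/2.74² - 2.9167 ≈ 32.578
Since 3π²/2.74² ≈ 3.944 > 2.9167, all λₙ > 0.
The n=1 mode decays slowest → dominates as t → ∞.
Asymptotic: u ~ c₁ sin(πx/2.74) e^{-λ₁t} with decay rate λ₁ ≈ 1.027.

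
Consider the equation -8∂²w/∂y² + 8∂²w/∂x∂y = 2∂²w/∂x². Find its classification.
Rewriting in standard form: -2∂²w/∂x² + 8∂²w/∂x∂y - 8∂²w/∂y² = 0. Parabolic. (A = -2, B = 8, C = -8 gives B² - 4AC = 0.)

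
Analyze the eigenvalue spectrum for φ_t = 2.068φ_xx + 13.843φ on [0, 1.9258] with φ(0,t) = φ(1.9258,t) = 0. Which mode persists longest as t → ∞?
Eigenvalues: λₙ = 2.068n²π²/1.9258² - 13.843.
First three modes:
  n=1: λ₁ = 2.068π²/1.9258² - 13.843 ≈ -8.34
  n=2: λ₂ = 8.272π²/1.9258² - 13.843 ≈ 8.17
  n=3: λ₃ = 18.612π²/1.9258² - 13.843 ≈ 35.687
Since 2.068π²/1.9258² ≈ 5.503 < 13.843, λ₁ < 0.
The n=1 mode grows fastest (−λₙ is largest for n=1) → dominates.
Asymptotic: φ ~ c₁ sin(πx/1.9258) e^{8.34t} (exponential growth at rate −λ₁ ≈ 8.34).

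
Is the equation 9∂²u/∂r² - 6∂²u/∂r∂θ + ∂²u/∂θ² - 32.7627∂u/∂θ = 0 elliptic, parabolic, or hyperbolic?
Computing B² - 4AC with A = 9, B = -6, C = 1: discriminant = 0 (zero). Answer: parabolic.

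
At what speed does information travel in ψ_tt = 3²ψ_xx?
Speed = 3. Information travels along characteristics x = x₀ ± 3t.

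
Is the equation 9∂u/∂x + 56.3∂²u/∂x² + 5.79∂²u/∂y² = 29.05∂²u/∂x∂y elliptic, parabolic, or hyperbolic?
Rewriting in standard form: 56.3∂²u/∂x² - 29.05∂²u/∂x∂y + 5.79∂²u/∂y² + 9∂u/∂x = 0. Computing B² - 4AC with A = 56.3, B = -29.05, C = 5.79: discriminant = -460.0055 (negative). Answer: elliptic.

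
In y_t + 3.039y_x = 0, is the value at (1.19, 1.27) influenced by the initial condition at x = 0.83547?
No. Only data at x = -2.66953 affects (1.19, 1.27). Advection has one-way propagation along characteristics.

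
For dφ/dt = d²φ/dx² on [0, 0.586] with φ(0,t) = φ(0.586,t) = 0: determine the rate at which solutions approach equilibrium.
Eigenvalues: λₙ = n²π²/0.586².
First three modes:
  n=1: λ₁ = π²/0.586² ≈ 28.741
  n=2: λ₂ = 4π²/0.586² ≈ 114.965 (4× faster decay)
  n=3: λ₃ = 9π²/0.586² ≈ 258.671 (9× faster decay)
As t → ∞, higher modes decay exponentially faster. The n=1 mode dominates: φ ~ c₁ sin(πx/0.586) e^{-λ₁t}.
Decay rate: λ₁ = π²/0.586² ≈ 28.741.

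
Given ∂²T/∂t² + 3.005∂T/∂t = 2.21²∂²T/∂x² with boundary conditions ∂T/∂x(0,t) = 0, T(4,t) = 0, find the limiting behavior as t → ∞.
T → 0. Damping (γ=3.005) dissipates energy; oscillations decay exponentially.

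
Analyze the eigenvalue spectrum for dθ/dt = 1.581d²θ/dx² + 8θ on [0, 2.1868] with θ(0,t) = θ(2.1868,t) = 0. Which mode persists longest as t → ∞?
Eigenvalues: λₙ = 1.581n²π²/2.1868² - 8.
First three modes:
  n=1: λ₁ = 1.581π²/2.1868² - 8 ≈ -4.737
  n=2: λ₂ = 6.324π²/2.1868² - 8 ≈ 5.052
  n=3: λ₃ = 14.229π²/2.1868² - 8 ≈ 21.367
Since 1.581π²/2.1868² ≈ 3.263 < 8, λ₁ < 0.
The n=1 mode grows fastest (−λₙ is largest for n=1) → dominates.
Asymptotic: θ ~ c₁ sin(πx/2.1868) e^{4.737t} (exponential growth at rate −λ₁ ≈ 4.737).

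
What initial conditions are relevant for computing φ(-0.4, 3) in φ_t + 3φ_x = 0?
A single point: x = -9.4. The characteristic through (-0.4, 3) is x - 3t = const, so x = -0.4 - 3·3 = -9.4.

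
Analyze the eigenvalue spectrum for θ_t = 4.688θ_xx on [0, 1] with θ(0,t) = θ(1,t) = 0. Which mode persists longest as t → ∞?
Eigenvalues: λₙ = 4.688n²π².
First three modes:
  n=1: λ₁ = 4.688π² ≈ 46.269
  n=2: λ₂ = 18.752π² ≈ 185.075 (4× faster decay)
  n=3: λ₃ = 42.192π² ≈ 416.418 (9× faster decay)
As t → ∞, higher modes decay exponentially faster. The n=1 mode dominates: θ ~ c₁ sin(πx) e^{-λ₁t}.
Decay rate: λ₁ = 4.688π² ≈ 46.269.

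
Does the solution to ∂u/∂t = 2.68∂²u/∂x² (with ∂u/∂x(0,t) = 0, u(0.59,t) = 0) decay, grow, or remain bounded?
u → 0. Heat escapes through the Dirichlet boundary.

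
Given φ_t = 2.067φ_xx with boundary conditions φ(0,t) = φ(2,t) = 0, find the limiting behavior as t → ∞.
φ → 0. Heat diffuses out through both boundaries.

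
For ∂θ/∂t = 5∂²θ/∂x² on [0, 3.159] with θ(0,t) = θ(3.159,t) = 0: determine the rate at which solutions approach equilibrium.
Eigenvalues: λₙ = 5n²π²/3.159².
First three modes:
  n=1: λ₁ = 5π²/3.159² ≈ 4.945
  n=2: λ₂ = 20π²/3.159² ≈ 19.78 (4× faster decay)
  n=3: λ₃ = 45π²/3.159² ≈ 44.505 (9× faster decay)
As t → ∞, higher modes decay exponentially faster. The n=1 mode dominates: θ ~ c₁ sin(πx/3.159) e^{-λ₁t}.
Decay rate: λ₁ = 5π²/3.159² ≈ 4.945.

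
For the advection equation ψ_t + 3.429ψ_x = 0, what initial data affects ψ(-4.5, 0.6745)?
A single point: x = -6.8128605. The characteristic through (-4.5, 0.6745) is x - 3.429t = const, so x = -4.5 - 3.429·0.6745 = -6.8128605.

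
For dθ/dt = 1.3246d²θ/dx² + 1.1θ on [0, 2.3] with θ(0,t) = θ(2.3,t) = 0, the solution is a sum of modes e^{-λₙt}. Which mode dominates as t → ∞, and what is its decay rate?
Eigenvalues: λₙ = 1.3246n²π²/2.3² - 1.1.
First three modes:
  n=1: λ₁ = 1.3246π²/2.3² - 1.1 ≈ 1.371
  n=2: λ₂ = 5.2984π²/2.3² - 1.1 ≈ 8.785
  n=3: λ₃ = 11.9214π²/2.3² - 1.1 ≈ 21.142
Since 1.3246π²/2.3² ≈ 2.471 > 1.1, all λₙ > 0.
The n=1 mode decays slowest → dominates as t → ∞.
Asymptotic: θ ~ c₁ sin(πx/2.3) e^{-λ₁t} with decay rate λ₁ ≈ 1.371.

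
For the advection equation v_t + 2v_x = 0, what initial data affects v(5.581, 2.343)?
A single point: x = 0.895. The characteristic through (5.581, 2.343) is x - 2t = const, so x = 5.581 - 2·2.343 = 0.895.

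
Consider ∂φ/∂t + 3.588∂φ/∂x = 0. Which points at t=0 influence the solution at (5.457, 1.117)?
A single point: x = 1.449204. The characteristic through (5.457, 1.117) is x - 3.588t = const, so x = 5.457 - 3.588·1.117 = 1.449204.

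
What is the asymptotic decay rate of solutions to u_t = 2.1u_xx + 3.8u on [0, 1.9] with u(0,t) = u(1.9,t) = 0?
Eigenvalues: λₙ = 2.1n²π²/1.9² - 3.8.
First three modes:
  n=1: λ₁ = 2.1π²/1.9² - 3.8 ≈ 1.941
  n=2: λ₂ = 8.4π²/1.9² - 3.8 ≈ 19.165
  n=3: λ₃ = 18.9π²/1.9² - 3.8 ≈ 47.872
Since 2.1π²/1.9² ≈ 5.741 > 3.8, all λₙ > 0.
The n=1 mode decays slowest → dominates as t → ∞.
Asymptotic: u ~ c₁ sin(πx/1.9) e^{-λ₁t} with decay rate λ₁ ≈ 1.941.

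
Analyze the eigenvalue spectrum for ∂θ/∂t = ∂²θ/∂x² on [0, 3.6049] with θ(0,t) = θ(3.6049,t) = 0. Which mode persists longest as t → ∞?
Eigenvalues: λₙ = n²π²/3.6049².
First three modes:
  n=1: λ₁ = π²/3.6049² ≈ 0.759
  n=2: λ₂ = 4π²/3.6049² ≈ 3.038 (4× faster decay)
  n=3: λ₃ = 9π²/3.6049² ≈ 6.835 (9× faster decay)
As t → ∞, higher modes decay exponentially faster. The n=1 mode dominates: θ ~ c₁ sin(πx/3.6049) e^{-λ₁t}.
Decay rate: λ₁ = π²/3.6049² ≈ 0.759.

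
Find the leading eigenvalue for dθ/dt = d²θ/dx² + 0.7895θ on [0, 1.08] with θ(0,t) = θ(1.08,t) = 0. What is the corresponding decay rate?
Eigenvalues: λₙ = n²π²/1.08² - 0.7895.
First three modes:
  n=1: λ₁ = π²/1.08² - 0.7895 ≈ 7.672
  n=2: λ₂ = 4π²/1.08² - 0.7895 ≈ 33.057
  n=3: λ₃ = 9π²/1.08² - 0.7895 ≈ 75.365
Since π²/1.08² ≈ 8.462 > 0.7895, all λₙ > 0.
The n=1 mode decays slowest → dominates as t → ∞.
Asymptotic: θ ~ c₁ sin(πx/1.08) e^{-λ₁t} with decay rate λ₁ ≈ 7.672.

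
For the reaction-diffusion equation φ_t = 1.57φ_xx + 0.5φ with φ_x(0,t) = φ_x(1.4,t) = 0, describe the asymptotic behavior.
φ grows unboundedly. With Neumann BCs the constant mode has diffusion eigenvalue 0, so any r > 0 makes it grow like e^(0.5t); solution grows exponentially.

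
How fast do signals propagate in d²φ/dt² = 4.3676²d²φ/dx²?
Speed = 4.3676. Information travels along characteristics x = x₀ ± 4.3676t.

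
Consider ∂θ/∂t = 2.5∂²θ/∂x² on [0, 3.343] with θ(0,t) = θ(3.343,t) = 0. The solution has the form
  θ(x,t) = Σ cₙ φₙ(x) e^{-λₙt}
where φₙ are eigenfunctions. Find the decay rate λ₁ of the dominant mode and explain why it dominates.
Eigenvalues: λₙ = 2.5n²π²/3.343².
First three modes:
  n=1: λ₁ = 2.5π²/3.343² ≈ 2.208
  n=2: λ₂ = 10π²/3.343² ≈ 8.831 (4× faster decay)
  n=3: λ₃ = 22.5π²/3.343² ≈ 19.871 (9× faster decay)
As t → ∞, higher modes decay exponentially faster. The n=1 mode dominates: θ ~ c₁ sin(πx/3.343) e^{-λ₁t}.
Decay rate: λ₁ = 2.5π²/3.343² ≈ 2.208.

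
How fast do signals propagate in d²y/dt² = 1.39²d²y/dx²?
Speed = 1.39. Information travels along characteristics x = x₀ ± 1.39t.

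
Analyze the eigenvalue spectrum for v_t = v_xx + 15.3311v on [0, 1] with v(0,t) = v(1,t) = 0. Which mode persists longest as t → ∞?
Eigenvalues: λₙ = n²π²/1² - 15.3311.
First three modes:
  n=1: λ₁ = π² - 15.3311 ≈ -5.461
  n=2: λ₂ = 4π² - 15.3311 ≈ 24.147
  n=3: λ₃ = 9π² - 15.3311 ≈ 73.495
Since π² ≈ 9.87 < 15.3311, λ₁ < 0.
The n=1 mode grows fastest (−λₙ is largest for n=1) → dominates.
Asymptotic: v ~ c₁ sin(πx/1) e^{5.461t} (exponential growth at rate −λ₁ ≈ 5.461).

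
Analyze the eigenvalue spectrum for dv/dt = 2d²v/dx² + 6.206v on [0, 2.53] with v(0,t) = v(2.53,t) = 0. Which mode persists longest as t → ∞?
Eigenvalues: λₙ = 2n²π²/2.53² - 6.206.
First three modes:
  n=1: λ₁ = 2π²/2.53² - 6.206 ≈ -3.122
  n=2: λ₂ = 8π²/2.53² - 6.206 ≈ 6.129
  n=3: λ₃ = 18π²/2.53² - 6.206 ≈ 21.548
Since 2π²/2.53² ≈ 3.084 < 6.206, λ₁ < 0.
The n=1 mode grows fastest (−λₙ is largest for n=1) → dominates.
Asymptotic: v ~ c₁ sin(πx/2.53) e^{3.122t} (exponential growth at rate −λ₁ ≈ 3.122).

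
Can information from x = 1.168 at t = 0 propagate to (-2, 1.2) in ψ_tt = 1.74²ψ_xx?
No. The domain of dependence is [-4.088, 0.088], and 1.168 is outside this interval.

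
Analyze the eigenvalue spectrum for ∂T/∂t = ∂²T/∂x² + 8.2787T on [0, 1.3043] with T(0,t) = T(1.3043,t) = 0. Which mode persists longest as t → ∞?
Eigenvalues: λₙ = n²π²/1.3043² - 8.2787.
First three modes:
  n=1: λ₁ = π²/1.3043² - 8.2787 ≈ -2.477
  n=2: λ₂ = 4π²/1.3043² - 8.2787 ≈ 14.928
  n=3: λ₃ = 9π²/1.3043² - 8.2787 ≈ 43.935
Since π²/1.3043² ≈ 5.802 < 8.2787, λ₁ < 0.
The n=1 mode grows fastest (−λₙ is largest for n=1) → dominates.
Asymptotic: T ~ c₁ sin(πx/1.3043) e^{2.477t} (exponential growth at rate −λ₁ ≈ 2.477).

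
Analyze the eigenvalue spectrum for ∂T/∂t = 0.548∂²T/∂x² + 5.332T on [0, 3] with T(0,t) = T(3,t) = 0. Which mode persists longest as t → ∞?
Eigenvalues: λₙ = 0.548n²π²/3² - 5.332.
First three modes:
  n=1: λ₁ = 0.548π²/3² - 5.332 ≈ -4.731
  n=2: λ₂ = 2.192π²/3² - 5.332 ≈ -2.928
  n=3: λ₃ = 4.932π²/3² - 5.332 ≈ 0.077
Since 0.548π²/3² ≈ 0.601 < 5.332, λ₁ < 0.
The n=1 mode grows fastest (−λₙ is largest for n=1) → dominates.
Asymptotic: T ~ c₁ sin(πx/3) e^{4.731t} (exponential growth at rate −λ₁ ≈ 4.731).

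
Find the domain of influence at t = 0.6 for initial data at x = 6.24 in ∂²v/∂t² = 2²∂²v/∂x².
Domain of influence: [5.04, 7.44]. Data at x = 6.24 spreads outward at speed 2.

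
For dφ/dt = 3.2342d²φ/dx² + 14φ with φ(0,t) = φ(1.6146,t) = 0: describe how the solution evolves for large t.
φ grows unboundedly. Reaction dominates diffusion (r=14 > κπ²/L²≈12.24); solution grows exponentially.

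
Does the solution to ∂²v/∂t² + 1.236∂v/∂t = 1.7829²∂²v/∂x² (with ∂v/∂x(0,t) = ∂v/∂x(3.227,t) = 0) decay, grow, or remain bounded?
v → constant (steady state). Damping (γ=1.236) dissipates the nonconstant modes; with Neumann BCs the spatial average obeys M''+γM'=0 and tends to a finite limit.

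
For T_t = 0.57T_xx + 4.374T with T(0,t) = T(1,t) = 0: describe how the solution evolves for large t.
T → 0. Diffusion dominates reaction (r=4.374 < κπ²/L²≈5.63); solution decays.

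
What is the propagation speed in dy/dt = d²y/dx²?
Infinite. The heat equation is parabolic, not hyperbolic, so disturbances propagate instantly.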